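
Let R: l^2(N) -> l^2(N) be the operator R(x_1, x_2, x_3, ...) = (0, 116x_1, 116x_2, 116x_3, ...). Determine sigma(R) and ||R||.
sigma(R) = closed disk {z in C : |z| ≤ 116}; ||R|| = 116

Note R = 116·U where U is the unit right shift (U x)_k = x_{k-1} (with x_0 := 0); so ||R|| = 116||U|| and sigma(R) = 116·sigma(U). ||R x||^2 = sum_{k≥1} |116x_k|^2 = 13456||x||^2, so ||R|| = 116 and sigma(R) ⊂ {|z| ≤ 116}. For any |lambda| < 116, the equation (R - lambda I) x = 0 forces x_1 = 0, then 116x_k = lambda x_{k+1} ⇒ x = 0, so R has no eigenvalues. But (R - lambda I) is not surjective for |lambda| < 116: solving (R - lambda I) x = e_1 would require x_n proportional to (lambda/116)^(-n), which is not in l^2. So every |lambda| < 116 lies in the residual spectrum. The boundary |lambda| = 116 is in the approximate point spectrum (the spectrum is closed). Hence sigma(R) is the closed disk of radius 116.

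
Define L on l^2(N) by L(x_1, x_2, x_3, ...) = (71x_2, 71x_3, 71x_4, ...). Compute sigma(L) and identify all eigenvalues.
sigma(L) = closed disk {z in C : |z| ≤ 71}; sigma_p(L) = open disk {z in C : |z| < 71}

Note L = 71·V where V is the unit left shift (V x)_k = x_{k+1}; so sigma(L) = 71·sigma(V) and ||L|| = 71||V||. ||L x||^2 = 5041sum_{k≥2} |x_k|^2 ≤ 5041||x||^2, with equality on {x : x_1 = 0}, so ||L|| = 71. For any lambda with |lambda| < 71, set r = lambda/71 (|r| < 1); the vector x = (1, r, r^2, ...) is in l^2 and satisfies L x = 71(r, r^2, ...) = lambda x, so lambda is an eigenvalue. On the boundary |lambda| = 71 the geometric series diverges, so no l^2 eigenvector exists, but these lambda lie in the approximate point spectrum. Hence sigma(L) is the closed disk of radius 71 and sigma_p(L) is the open disk.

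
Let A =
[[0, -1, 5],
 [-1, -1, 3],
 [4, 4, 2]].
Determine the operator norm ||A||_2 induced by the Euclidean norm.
||A||_2 ≈ 6.355 (= sqrt(largest eigenvalue of A^T A))

||A||_2 = sigma_max(A) = sqrt(lambda_max(A^T A)). Form the symmetric matrix M = A^T A =
[[17, 17, 5],
 [17, 18, 0],
 [5, 0, 38]].
Its characteristic polynomial (trace, sum of principal 2x2 minors, determinant of M give the coefficients) is
  p(λ) = det(λ I - M) = λ^3 - 73λ^2 + 1322λ - 196.
No integer candidate from the rational root theorem (±divisors of 196) is a root, so the roots are irrational. The cubic discriminant is Δ = 106101652 > 0, so there are three distinct real roots. p(0) = -196 and p(1) = 1054 have opposite signs, so a root lies in (0, 1); Newton's method refines it to λ ≈ 0.1495. p(32) = 124 and p(33) = -130 have opposite signs, so a root lies in (32, 33); Newton's method refines it to λ ≈ 32.4642. p(40) = -116 and p(41) = 214 have opposite signs, so a root lies in (40, 41); Newton's method refines it to λ ≈ 40.3863. Check (Vieta): the three roots sum to 73, matching tr M = 73.
So the eigenvalues of A^T A are ≈ 0.1495, 32.4642, 40.3863 (all ≥ 0, as they must be for A^T A). The largest is λ_max ≈ 40.3863, hence ||A||_2 = sqrt(λ_max) ≈ 6.355.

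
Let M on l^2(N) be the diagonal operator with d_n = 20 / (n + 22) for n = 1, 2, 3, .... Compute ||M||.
||M|| = 20/23 (attained at n = 1)

For M diagonal, ||M|| = sup_n |d_n| = sup_n 20/(n + 22). This is positive and strictly decreasing in n, so the supremum is attained at n = 1: d_1 = 20/(1 + 22) = 20/23. Hence ||M|| = 20/23.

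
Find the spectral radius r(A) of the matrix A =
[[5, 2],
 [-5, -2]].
r(A) = 3

The eigenvalues of A are the roots of its characteristic polynomial. With M = A (coefficients from the trace and determinant):
  p(λ) = det(λ I - M) = λ^2 - 3λ.
For λ^2 - 3λ the discriminant is 9. It is a perfect square (3^2), so the roots are rational: λ = (3 ± 3)/2 = 3, 0.
Thus the eigenvalues (to 4 decimals) are 3 (modulus 3); 0 (modulus 0). The spectral radius is the largest modulus: r(A) = 3. (Cross-check: r(A) ≤ ||A||_2 ≈ 7.6158; equality holds whenever A is normal, though it can also hold for some non-normal A.)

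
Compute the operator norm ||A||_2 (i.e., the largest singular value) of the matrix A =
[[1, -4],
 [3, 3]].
||A||_2 = sqrt((35 + sqrt(325))/2) ≈ 5.1492 (= sqrt(largest eigenvalue of A^T A))

||A||_2 = sigma_max(A) = sqrt(lambda_max(A^T A)). Form the symmetric matrix M = A^T A =
[[10, 5],
 [5, 25]].
Its characteristic polynomial (trace, determinant of M give the coefficients) is
  p(λ) = det(λ I - M) = λ^2 - 35λ + 225.
For λ^2 - 35λ + 225 the discriminant is 325. It is nonnegative but not a perfect square, so the roots are real and irrational: λ = (35 ± sqrt(325))/2 ≈ 26.5139, 8.4861.
So the eigenvalues of A^T A are ≈ 8.4861, 26.5139 (all ≥ 0, as they must be for A^T A). The largest is λ_max = (35 + sqrt(325))/2 ≈ 26.5139, hence ||A||_2 = sqrt(λ_max) = sqrt((35 + sqrt(325))/2) ≈ 5.1492.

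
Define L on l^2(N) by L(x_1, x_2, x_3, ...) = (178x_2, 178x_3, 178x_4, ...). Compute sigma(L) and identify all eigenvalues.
sigma(L) = closed disk {z in C : |z| ≤ 178}; sigma_p(L) = open disk {z in C : |z| < 178}

Note L = 178·V where V is the unit left shift (V x)_k = x_{k+1}; so sigma(L) = 178·sigma(V) and ||L|| = 178||V||. ||L x||^2 = 31684sum_{k≥2} |x_k|^2 ≤ 31684||x||^2, with equality on {x : x_1 = 0}, so ||L|| = 178. For any lambda with |lambda| < 178, set r = lambda/178 (|r| < 1); the vector x = (1, r, r^2, ...) is in l^2 and satisfies L x = 178(r, r^2, ...) = lambda x, so lambda is an eigenvalue. On the boundary |lambda| = 178 the geometric series diverges, so no l^2 eigenvector exists, but these lambda lie in the approximate point spectrum. Hence sigma(L) is the closed disk of radius 178 and sigma_p(L) is the open disk.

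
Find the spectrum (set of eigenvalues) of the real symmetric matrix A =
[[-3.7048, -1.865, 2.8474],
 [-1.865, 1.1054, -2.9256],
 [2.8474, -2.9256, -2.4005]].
sigma(A) ≈ {-6, -3, 4}

A is real symmetric, so its spectrum consists of real eigenvalues. Expanding the characteristic polynomial of the displayed matrix gives
  det(λ I - A) = p(λ) = λ^3 + (5)λ^2 + (-18)λ + (-72).
Solving p(λ) = 0 yields eigenvalues ≈ -6, -3, 4. (A is shown rounded to 4 decimals, so these recover the underlying integer eigenvalues to within that precision.)
Verification: the trace of A = -5 equals the sum of eigenvalues -5, and det(A) ≈ 72.0001 matches the eigenvalue product 72.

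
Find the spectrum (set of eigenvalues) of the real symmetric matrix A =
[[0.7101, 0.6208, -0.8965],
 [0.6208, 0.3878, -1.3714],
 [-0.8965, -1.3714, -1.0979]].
sigma(A) ≈ {-2, 0, 2}

A is real symmetric, so its spectrum consists of real eigenvalues. Expanding the characteristic polynomial of the displayed matrix gives
  det(λ I - A) = p(λ) = λ^3 + (0)λ^2 + (-4)λ + (0).
Solving p(λ) = 0 yields eigenvalues ≈ -2, 0, 2. (A is shown rounded to 4 decimals, so these recover the underlying integer eigenvalues to within that precision.)
Verification: the trace of A = 0 equals the sum of eigenvalues 0, and det(A) ≈ 0.0001 matches the eigenvalue product 0.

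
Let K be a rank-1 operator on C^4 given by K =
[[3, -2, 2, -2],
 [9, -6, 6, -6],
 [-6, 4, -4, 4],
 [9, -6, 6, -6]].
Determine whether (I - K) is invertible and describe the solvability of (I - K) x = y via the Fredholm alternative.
(I - K) is invertible (det(I - K) = 14 ≠ 0), so for every y in C^4 the equation (I - K) x = y has a unique solution.

K has rank 1, so it is an outer product K = u v^T: every row of K is a multiple of one row vector. Reading off the entries, u = (1, 3, -2, 3) and v = (3, -2, 2, -2) (row i of K equals u_i·v^T). A rank-one matrix u v^T satisfies K u = u (v·u) and kills the (3)-dimensional subspace v^⊥, so its characteristic polynomial is lambda^3 (lambda - v·u) with v·u = tr K = -13. Hence the eigenvalues of I - K are 1 (multiplicity 3) and 1 - (-13) = 14, so det(I - K) = 14. (Direct check: I - K =
[[-2, 2, -2, 2],
 [-9, 7, -6, 6],
 [6, -4, 5, -4],
 [-9, 6, -6, 7]]
has determinant 14.) The finite-dimensional Fredholm alternative says: either (I - K) is invertible, or ker(I - K) ≠ {0} and then range(I - K) = ker((I - K)^*)^⊥, with dim ker(I - K) = dim ker((I - K)^*). Since det(I - K) ≠ 0, 1 is not an eigenvalue of K and ker(I - K) = {0}, so we are in the first case: for every y there is a unique x = (I - K)^(-1) y. Explicitly, by the Sherman–Morrison formula, (I - u v^T)^(-1) = I + u v^T/(1 - v·u), i.e. (I - K)^(-1) = I + K/(14).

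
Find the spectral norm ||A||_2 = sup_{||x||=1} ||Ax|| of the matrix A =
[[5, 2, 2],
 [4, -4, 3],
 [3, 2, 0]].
||A||_2 ≈ 7.7823 (= sqrt(largest eigenvalue of A^T A))

||A||_2 = sigma_max(A) = sqrt(lambda_max(A^T A)). Form the symmetric matrix M = A^T A =
[[50, 0, 22],
 [0, 24, -8],
 [22, -8, 13]].
Its characteristic polynomial (trace, sum of principal 2x2 minors, determinant of M give the coefficients) is
  p(λ) = det(λ I - M) = λ^3 - 87λ^2 + 1614λ - 784.
No integer candidate from the rational root theorem (±divisors of 784) is a root, so the roots are irrational. The cubic discriminant is Δ = 2799278244 > 0, so there are three distinct real roots. p(0) = -784 and p(1) = 744 have opposite signs, so a root lies in (0, 1); Newton's method refines it to λ ≈ 0.4991. p(25) = 816 and p(26) = -56 have opposite signs, so a root lies in (25, 26); Newton's method refines it to λ ≈ 25.9365. p(60) = -1144 and p(61) = 924 have opposite signs, so a root lies in (60, 61); Newton's method refines it to λ ≈ 60.5644. Check (Vieta): the three roots sum to 87, matching tr M = 87.
So the eigenvalues of A^T A are ≈ 0.4991, 25.9365, 60.5644 (all ≥ 0, as they must be for A^T A). The largest is λ_max ≈ 60.5644, hence ||A||_2 = sqrt(λ_max) ≈ 7.7823.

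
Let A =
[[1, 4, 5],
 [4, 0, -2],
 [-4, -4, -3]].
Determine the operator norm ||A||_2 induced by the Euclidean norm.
||A||_2 ≈ 8.7545 (= sqrt(largest eigenvalue of A^T A))

||A||_2 = sigma_max(A) = sqrt(lambda_max(A^T A)). Form the symmetric matrix M = A^T A =
[[33, 20, 9],
 [20, 32, 32],
 [9, 32, 38]].
Its characteristic polynomial (trace, sum of principal 2x2 minors, determinant of M give the coefficients) is
  p(λ) = det(λ I - M) = λ^3 - 103λ^2 + 2021λ - 64.
No integer candidate from the rational root theorem (±divisors of 64) is a root, so the roots are irrational. The cubic discriminant is Δ = 10273168597 > 0, so there are three distinct real roots. p(0) = -64 and p(1) = 1855 have opposite signs, so a root lies in (0, 1); Newton's method refines it to λ ≈ 0.0317. p(26) = 430 and p(27) = -901 have opposite signs, so a root lies in (26, 27); Newton's method refines it to λ ≈ 26.327. p(76) = -2420 and p(77) = 1399 have opposite signs, so a root lies in (76, 77); Newton's method refines it to λ ≈ 76.6413. Check (Vieta): the three roots sum to 103, matching tr M = 103.
So the eigenvalues of A^T A are ≈ 0.0317, 26.327, 76.6413 (all ≥ 0, as they must be for A^T A). The largest is λ_max ≈ 76.6413, hence ||A||_2 = sqrt(λ_max) ≈ 8.7545.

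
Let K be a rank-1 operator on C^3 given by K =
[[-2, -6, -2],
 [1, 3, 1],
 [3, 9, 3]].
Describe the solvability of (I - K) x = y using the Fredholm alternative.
(I - K) is invertible (det(I - K) = -3 ≠ 0), so for every y in C^3 the equation (I - K) x = y has a unique solution.

K has rank 1, so it is an outer product K = u v^T: every row of K is a multiple of one row vector. Reading off the entries, u = (-2, 1, 3) and v = (1, 3, 1) (row i of K equals u_i·v^T). A rank-one matrix u v^T satisfies K u = u (v·u) and kills the (2)-dimensional subspace v^⊥, so its characteristic polynomial is lambda^2 (lambda - v·u) with v·u = tr K = 4. Hence the eigenvalues of I - K are 1 (multiplicity 2) and 1 - (4) = -3, so det(I - K) = -3. (Direct check: I - K =
[[3, 6, 2],
 [-1, -2, -1],
 [-3, -9, -2]]
has determinant -3.) The finite-dimensional Fredholm alternative says: either (I - K) is invertible, or ker(I - K) ≠ {0} and then range(I - K) = ker((I - K)^*)^⊥, with dim ker(I - K) = dim ker((I - K)^*). Since det(I - K) ≠ 0, 1 is not an eigenvalue of K and ker(I - K) = {0}, so we are in the first case: for every y there is a unique x = (I - K)^(-1) y. Explicitly, by the Sherman–Morrison formula, (I - u v^T)^(-1) = I + u v^T/(1 - v·u), i.e. (I - K)^(-1) = I + K/(-3).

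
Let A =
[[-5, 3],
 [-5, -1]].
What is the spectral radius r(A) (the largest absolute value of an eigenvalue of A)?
r(A) = sqrt(20) ≈ 4.4721

The eigenvalues of A are the roots of its characteristic polynomial. With M = A (coefficients from the trace and determinant):
  p(λ) = det(λ I - M) = λ^2 + 6λ + 20.
For λ^2 + 6λ + 20 the discriminant is -44. It is negative, so the roots are the complex-conjugate pair λ = -3 ± (sqrt(44)/2) i ≈ -3 ± 3.3166i. For a conjugate pair the product of the roots equals the constant term, so |λ|^2 = 20 and |λ| = sqrt(20) ≈ 4.4721.
Thus the eigenvalues (to 4 decimals) are -3 ± 3.3166i (modulus 4.4721). The spectral radius is the largest modulus: r(A) = sqrt(20) ≈ 4.4721. (Cross-check: r(A) ≤ ||A||_2 ≈ 7.2361; equality holds whenever A is normal, though it can also hold for some non-normal A.)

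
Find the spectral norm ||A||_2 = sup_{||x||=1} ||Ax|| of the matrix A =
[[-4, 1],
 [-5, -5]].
||A||_2 = sqrt((67 + sqrt(1989))/2) ≈ 7.4699 (= sqrt(largest eigenvalue of A^T A))

||A||_2 = sigma_max(A) = sqrt(lambda_max(A^T A)). Form the symmetric matrix M = A^T A =
[[41, 21],
 [21, 26]].
Its characteristic polynomial (trace, determinant of M give the coefficients) is
  p(λ) = det(λ I - M) = λ^2 - 67λ + 625.
For λ^2 - 67λ + 625 the discriminant is 1989. It is nonnegative but not a perfect square, so the roots are real and irrational: λ = (67 ± sqrt(1989))/2 ≈ 55.7991, 11.2009.
So the eigenvalues of A^T A are ≈ 11.2009, 55.7991 (all ≥ 0, as they must be for A^T A). The largest is λ_max = (67 + sqrt(1989))/2 ≈ 55.7991, hence ||A||_2 = sqrt(λ_max) = sqrt((67 + sqrt(1989))/2) ≈ 7.4699.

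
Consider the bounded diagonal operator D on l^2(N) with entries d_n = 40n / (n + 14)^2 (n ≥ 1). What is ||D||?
||D|| = 5/7 (attained at n = 14)

For D diagonal, ||D|| = sup_n |d_n|. Treat f(x) = 40x / (x + 14)^2 for real x > 0. By the quotient rule, f'(x) = 40(14 - x)/(x + 14)^3, which is positive for x < 14 and negative for x > 14. So f has a unique maximum at x = 14, and since 14 is a positive integer, the supremum over n ≥ 1 is attained at n = 14: d_14 = 40·14/(14 + 14)^2 = 40·14/784 = 5/7. Hence ||D|| = 5/7.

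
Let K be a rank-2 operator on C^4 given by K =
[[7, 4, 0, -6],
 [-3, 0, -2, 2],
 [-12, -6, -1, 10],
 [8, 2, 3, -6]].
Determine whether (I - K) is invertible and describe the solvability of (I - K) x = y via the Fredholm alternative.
(I - K) is invertible (det(I - K) = -28 ≠ 0), so for every y in C^4 the equation (I - K) x = y has a unique solution.

K has rank 2 and factors as K = U V^T = u1 v1^T + u2 v2^T with u1 = (-2, 0, 3, -1), v1 = (-2, -2, 1, 2), u2 = (-1, 1, 2, -2), v2 = (-3, 0, -2, 2) (multiplying out reproduces the displayed K). The nonzero eigenvalues of U V^T coincide with those of the 2 x 2 matrix G = V^T U = [[v1·u1, v1·u2], [v2·u1, v2·u2]] = [[5, -2], [-2, -5]], and by the Sylvester determinant identity det(I_4 - U V^T) = det(I_2 - V^T U) = det([[-4, 2], [2, 6]]) = (-4)(6) - (2)(2) = -28. (Direct check: I - K =
[[-6, -4, 0, 6],
 [3, 1, 2, -2],
 [12, 6, 2, -10],
 [-8, -2, -3, 7]]
has determinant -28.) The finite-dimensional Fredholm alternative says: either (I - K) is invertible, or ker(I - K) ≠ {0} and then range(I - K) = ker((I - K)^*)^⊥, with dim ker(I - K) = dim ker((I - K)^*). Since det(I - K) ≠ 0, 1 is not an eigenvalue of K and ker(I - K) = {0}, so we are in the first case: for every y there is a unique x = (I - K)^(-1) y. (Explicitly, by the Woodbury identity, (I - U V^T)^(-1) = I + U (I_2 - G)^(-1) V^T.)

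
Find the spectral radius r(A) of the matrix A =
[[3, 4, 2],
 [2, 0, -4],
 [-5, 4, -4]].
r(A) ≈ 5.9594

The eigenvalues of A are the roots of its characteristic polynomial. With M = A (coefficients from the trace, the sum of principal 2x2 minors, and det A):
  p(λ) = det(λ I - M) = λ^3 + λ^2 + 6λ - 176.
No integer candidate from the rational root theorem (±divisors of 176) is a root, so the roots are irrational. The cubic discriminant is Δ = -855484 < 0, so there is one real root and a complex-conjugate pair. p(4) = -72 and p(5) = 4 have opposite signs, so a root lies in (4, 5); Newton's method refines it to λ ≈ 4.9557. Dividing out (λ - (4.9557)) leaves approximately λ^2 + 5.9557λ + 35.5147. For λ^2 + 5.9557λ + 35.5147 the discriminant is -106.5883. It is negative, so the remaining roots are the complex-conjugate pair λ ≈ -2.9778 ± 5.1621i. Their product equals the constant term, so |λ|^2 ≈ 35.5147 and |λ| ≈ 5.9594.
Thus the eigenvalues (to 4 decimals) are 4.9557 (modulus 4.9557); -2.9778 ± 5.1621i (modulus 5.9594). The spectral radius is the largest modulus: r(A) ≈ 5.9594. (Cross-check: r(A) ≤ ||A||_2 ≈ 7.7236; equality holds whenever A is normal, though it can also hold for some non-normal A.)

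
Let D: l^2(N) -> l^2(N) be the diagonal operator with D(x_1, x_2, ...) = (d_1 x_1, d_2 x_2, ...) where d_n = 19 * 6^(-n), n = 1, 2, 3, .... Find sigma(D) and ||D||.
sigma(D) = {19 * 6^(-n) : n ≥ 1} ∪ {0}; ||D|| = 19/6

A bounded diagonal operator on l^2 with diagonal entries d_n has spectrum equal to the closure of {d_n : n ≥ 1}: every d_n is an eigenvalue (with eigenvector e_n), so {d_n} ⊂ sigma(D); the spectrum is closed, so its closure is too; and for lambda not in the closure, (D - lambda I) has bounded inverse (the diagonal entries 1/(d_n - lambda) are bounded). For our sequence d_n = 19 * 6^(-n), n = 1, 2, 3, ...:
  - {d_n} = {19 * 6^(-n) : n ≥ 1}; the only limit point is 0
  - closure = {19 * 6^(-n) : n ≥ 1} ∪ {0}
For the norm: a diagonal operator has ||D|| = sup_n |d_n|. Here d_n = 19 * 6^(-n) is positive and decreasing, so sup_n |d_n| = d_1 = 19/6. So ||D|| = 19/6.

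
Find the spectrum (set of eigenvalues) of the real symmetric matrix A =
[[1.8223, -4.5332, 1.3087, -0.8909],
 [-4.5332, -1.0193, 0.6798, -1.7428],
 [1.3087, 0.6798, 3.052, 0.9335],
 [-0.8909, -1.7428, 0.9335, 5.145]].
sigma(A) ≈ {-5, 3, 5, 6}

A is real symmetric, so its spectrum consists of real eigenvalues. Expanding the characteristic polynomial of the displayed matrix gives
  det(λ I - A) = p(λ) = λ^4 + (-9)λ^3 + (-7)λ^2 + (225)λ + (-449.9985).
Solving p(λ) = 0 yields eigenvalues ≈ -5, 3, 5, 6. (A is shown rounded to 4 decimals, so these recover the underlying integer eigenvalues to within that precision.)
Verification: the trace of A = 9 equals the sum of eigenvalues 9, and det(A) ≈ -449.9985 matches the eigenvalue product -450.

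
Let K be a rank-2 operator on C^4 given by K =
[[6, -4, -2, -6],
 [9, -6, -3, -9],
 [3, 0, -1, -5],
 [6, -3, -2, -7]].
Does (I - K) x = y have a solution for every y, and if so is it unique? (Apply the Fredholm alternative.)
(I - K) is invertible (det(I - K) = 21 ≠ 0), so for every y in C^4 the equation (I - K) x = y has a unique solution.

K has rank 2 and factors as K = U V^T = u1 v1^T + u2 v2^T with u1 = (-2, -3, -3, -3), v1 = (0, -1, 0, 1), u2 = (2, 3, 1, 2), v2 = (3, -3, -1, -2) (multiplying out reproduces the displayed K). The nonzero eigenvalues of U V^T coincide with those of the 2 x 2 matrix G = V^T U = [[v1·u1, v1·u2], [v2·u1, v2·u2]] = [[0, -1], [12, -8]], and by the Sylvester determinant identity det(I_4 - U V^T) = det(I_2 - V^T U) = det([[1, 1], [-12, 9]]) = (1)(9) - (1)(-12) = 21. (Direct check: I - K =
[[-5, 4, 2, 6],
 [-9, 7, 3, 9],
 [-3, 0, 2, 5],
 [-6, 3, 2, 8]]
has determinant 21.) The finite-dimensional Fredholm alternative says: either (I - K) is invertible, or ker(I - K) ≠ {0} and then range(I - K) = ker((I - K)^*)^⊥, with dim ker(I - K) = dim ker((I - K)^*). Since det(I - K) ≠ 0, 1 is not an eigenvalue of K and ker(I - K) = {0}, so we are in the first case: for every y there is a unique x = (I - K)^(-1) y. (Explicitly, by the Woodbury identity, (I - U V^T)^(-1) = I + U (I_2 - G)^(-1) V^T.)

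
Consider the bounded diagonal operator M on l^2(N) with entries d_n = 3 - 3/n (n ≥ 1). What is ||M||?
||M|| = 3

For a diagonal operator on l^2 with entries d_n, ||M|| = sup_n |d_n|. Here d_1 = 0, d_2 = 3/2, ..., and d_n = 3 - 3/n increases monotonically toward 3. All terms lie in [0, 3), so |d_n| = d_n and the supremum is the limit 3, which is not attained by any individual d_n. Hence ||M|| = 3.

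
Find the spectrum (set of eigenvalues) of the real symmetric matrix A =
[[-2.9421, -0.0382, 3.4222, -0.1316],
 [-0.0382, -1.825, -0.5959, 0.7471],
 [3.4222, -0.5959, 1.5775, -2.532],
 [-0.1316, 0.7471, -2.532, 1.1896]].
sigma(A) ≈ {-5, -2, 0, 5}

A is real symmetric, so its spectrum consists of real eigenvalues. Expanding the characteristic polynomial of the displayed matrix gives
  det(λ I - A) = p(λ) = λ^4 + (2)λ^3 + (-25)λ^2 + (-49.9977)λ + (0.0031).
Solving p(λ) = 0 yields eigenvalues ≈ -5, -2, 0, 5. (A is shown rounded to 4 decimals, so these recover the underlying integer eigenvalues to within that precision.)
Verification: the trace of A = -2 equals the sum of eigenvalues -2, and det(A) ≈ 0.0031 matches the eigenvalue product 0.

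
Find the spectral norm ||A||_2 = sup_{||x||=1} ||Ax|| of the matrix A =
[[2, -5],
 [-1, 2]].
||A||_2 = sqrt((34 + sqrt(1152))/2) ≈ 5.8284 (= sqrt(largest eigenvalue of A^T A))

||A||_2 = sigma_max(A) = sqrt(lambda_max(A^T A)). Form the symmetric matrix M = A^T A =
[[5, -12],
 [-12, 29]].
Its characteristic polynomial (trace, determinant of M give the coefficients) is
  p(λ) = det(λ I - M) = λ^2 - 34λ + 1.
For λ^2 - 34λ + 1 the discriminant is 1152. It is nonnegative but not a perfect square, so the roots are real and irrational: λ = (34 ± sqrt(1152))/2 ≈ 33.9706, 0.0294.
So the eigenvalues of A^T A are ≈ 0.0294, 33.9706 (all ≥ 0, as they must be for A^T A). The largest is λ_max = (34 + sqrt(1152))/2 ≈ 33.9706, hence ||A||_2 = sqrt(λ_max) = sqrt((34 + sqrt(1152))/2) ≈ 5.8284.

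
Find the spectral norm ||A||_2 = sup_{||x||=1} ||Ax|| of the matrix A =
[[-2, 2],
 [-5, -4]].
||A||_2 = sqrt((49 + sqrt(1105))/2) ≈ 6.4125 (= sqrt(largest eigenvalue of A^T A))

||A||_2 = sigma_max(A) = sqrt(lambda_max(A^T A)). Form the symmetric matrix M = A^T A =
[[29, 16],
 [16, 20]].
Its characteristic polynomial (trace, determinant of M give the coefficients) is
  p(λ) = det(λ I - M) = λ^2 - 49λ + 324.
For λ^2 - 49λ + 324 the discriminant is 1105. It is nonnegative but not a perfect square, so the roots are real and irrational: λ = (49 ± sqrt(1105))/2 ≈ 41.1208, 7.8792.
So the eigenvalues of A^T A are ≈ 7.8792, 41.1208 (all ≥ 0, as they must be for A^T A). The largest is λ_max = (49 + sqrt(1105))/2 ≈ 41.1208, hence ||A||_2 = sqrt(λ_max) = sqrt((49 + sqrt(1105))/2) ≈ 6.4125.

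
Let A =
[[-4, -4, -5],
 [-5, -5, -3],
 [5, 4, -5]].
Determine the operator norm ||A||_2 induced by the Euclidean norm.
||A||_2 ≈ 11.2776 (= sqrt(largest eigenvalue of A^T A))

||A||_2 = sigma_max(A) = sqrt(lambda_max(A^T A)). Form the symmetric matrix M = A^T A =
[[66, 61, 10],
 [61, 57, 15],
 [10, 15, 59]].
Its characteristic polynomial (trace, sum of principal 2x2 minors, determinant of M give the coefficients) is
  p(λ) = det(λ I - M) = λ^3 - 182λ^2 + 6973λ - 169.
No integer candidate from the rational root theorem (±divisors of 169) is a root, so the roots are irrational. The cubic discriminant is Δ = 254178594625 > 0, so there are three distinct real roots. p(0) = -169 and p(1) = 6623 have opposite signs, so a root lies in (0, 1); Newton's method refines it to λ ≈ 0.0243. p(54) = 3125 and p(55) = -829 have opposite signs, so a root lies in (54, 55); Newton's method refines it to λ ≈ 54.7911. p(127) = -1693 and p(128) = 7639 have opposite signs, so a root lies in (127, 128); Newton's method refines it to λ ≈ 127.1846. Check (Vieta): the three roots sum to 182, matching tr M = 182.
So the eigenvalues of A^T A are ≈ 0.0243, 54.7911, 127.1846 (all ≥ 0, as they must be for A^T A). The largest is λ_max ≈ 127.1846, hence ||A||_2 = sqrt(λ_max) ≈ 11.2776.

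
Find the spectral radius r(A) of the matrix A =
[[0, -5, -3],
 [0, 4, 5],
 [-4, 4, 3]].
r(A) ≈ 9.6357

The eigenvalues of A are the roots of its characteristic polynomial. With M = A (coefficients from the trace, the sum of principal 2x2 minors, and det A):
  p(λ) = det(λ I - M) = λ^3 - 7λ^2 - 20λ - 52.
No integer candidate from the rational root theorem (±divisors of 52) is a root, so the roots are irrational. The cubic discriminant is Δ = -223792 < 0, so there is one real root and a complex-conjugate pair. p(9) = -70 and p(10) = 48 have opposite signs, so a root lies in (9, 10); Newton's method refines it to λ ≈ 9.6357. Dividing out (λ - (9.6357)) leaves approximately λ^2 + 2.6357λ + 5.3966. For λ^2 + 2.6357λ + 5.3966 the discriminant is -14.6396. It is negative, so the remaining roots are the complex-conjugate pair λ ≈ -1.3178 ± 1.9131i. Their product equals the constant term, so |λ|^2 ≈ 5.3966 and |λ| ≈ 2.3231.
Thus the eigenvalues (to 4 decimals) are 9.6357 (modulus 9.6357); -1.3178 ± 1.9131i (modulus 2.3231). The spectral radius is the largest modulus: r(A) ≈ 9.6357. (Cross-check: r(A) ≤ ||A||_2 ≈ 10.1065; equality holds whenever A is normal, though it can also hold for some non-normal A.)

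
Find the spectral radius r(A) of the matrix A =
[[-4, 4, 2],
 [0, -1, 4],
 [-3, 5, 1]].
r(A) ≈ 5.7072

The eigenvalues of A are the roots of its characteristic polynomial. With M = A (coefficients from the trace, the sum of principal 2x2 minors, and det A):
  p(λ) = det(λ I - M) = λ^3 + 4λ^2 - 15λ - 30.
No integer candidate from the rational root theorem (±divisors of 30) is a root, so the roots are irrational. The cubic discriminant is Δ = 32880 > 0, so there are three distinct real roots. p(-6) = -12 and p(-5) = 20 have opposite signs, so a root lies in (-6, -5); Newton's method refines it to λ ≈ -5.7072. p(-2) = 8 and p(-1) = -12 have opposite signs, so a root lies in (-2, -1); Newton's method refines it to λ ≈ -1.5928. p(3) = -12 and p(4) = 38 have opposite signs, so a root lies in (3, 4); Newton's method refines it to λ ≈ 3.3001. Check (Vieta): the three roots sum to -4, matching tr M = -4.
Thus the eigenvalues (to 4 decimals) are -5.7072 (modulus 5.7072); -1.5928 (modulus 1.5928); 3.3001 (modulus 3.3001). The spectral radius is the largest modulus: r(A) ≈ 5.7072. (Cross-check: r(A) ≤ ||A||_2 ≈ 8.3422; equality holds whenever A is normal, though it can also hold for some non-normal A.)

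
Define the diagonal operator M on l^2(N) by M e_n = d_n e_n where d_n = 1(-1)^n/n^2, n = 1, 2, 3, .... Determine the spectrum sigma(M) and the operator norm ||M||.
sigma(M) = {1(-1)^n/n^2 : n ≥ 1} ∪ {0}; ||M|| = 1

A bounded diagonal operator on l^2 with diagonal entries d_n has spectrum equal to the closure of {d_n : n ≥ 1}: every d_n is an eigenvalue (with eigenvector e_n), so {d_n} ⊂ sigma(M); the spectrum is closed, so its closure is too; and for lambda not in the closure, (M - lambda I) has bounded inverse (the diagonal entries 1/(d_n - lambda) are bounded). For our sequence d_n = 1(-1)^n/n^2, n = 1, 2, 3, ...:
  - {d_n} = {1(-1)^n/n^2 : n ≥ 1}; the only limit point is 0
  - closure = {1(-1)^n/n^2 : n ≥ 1} ∪ {0}
For the norm: a diagonal operator has ||M|| = sup_n |d_n|. Here |d_n| = 1/n^2 is decreasing, so sup_n |d_n| = |d_1| = 1. So ||M|| = 1.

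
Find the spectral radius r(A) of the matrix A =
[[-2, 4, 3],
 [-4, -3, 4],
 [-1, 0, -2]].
r(A) = sqrt(23) ≈ 4.7958

The eigenvalues of A are the roots of its characteristic polynomial. With M = A (coefficients from the trace, the sum of principal 2x2 minors, and det A):
  p(λ) = det(λ I - M) = λ^3 + 7λ^2 + 35λ + 69.
By the rational root theorem any rational root is an integer divisor of 69. Testing λ = -3: p(-3) = -27 + 63 - 105 + 69 = 0, so λ = -3 is a root. Dividing out (λ + 3) leaves p(λ) = (λ + 3)(λ^2 + 4λ + 23). For λ^2 + 4λ + 23 the discriminant is -76. It is negative, so the roots are the complex-conjugate pair λ = -2 ± (sqrt(76)/2) i ≈ -2 ± 4.3589i. For a conjugate pair the product of the roots equals the constant term, so |λ|^2 = 23 and |λ| = sqrt(23) ≈ 4.7958.
Thus the eigenvalues (to 4 decimals) are -2 ± 4.3589i (modulus 4.7958); -3 (modulus 3). The spectral radius is the largest modulus: r(A) = sqrt(23) ≈ 4.7958. (Cross-check: r(A) ≤ ||A||_2 ≈ 6.7609; equality holds whenever A is normal, though it can also hold for some non-normal A.)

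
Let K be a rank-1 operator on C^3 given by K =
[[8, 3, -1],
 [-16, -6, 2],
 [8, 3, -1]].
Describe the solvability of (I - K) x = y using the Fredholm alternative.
(I - K) is singular (det(I - K) = 0, i.e. 1 ∈ sigma(K)). (I - K) x = y is solvable iff y ⊥ ker((I - K)^*) = span{(8, 3, -1)}, i.e. iff 8y_1 + 3y_2 - y_3 = 0. When solvable, the solutions are x = y + c·(1, -2, 1), c arbitrary (ker(I - K) = span{(1, -2, 1)}, dimension 1).

K has rank 1, so it is an outer product K = u v^T: every row of K is a multiple of one row vector. Reading off the entries, u = (1, -2, 1) and v = (8, 3, -1) (row i of K equals u_i·v^T). A rank-one matrix u v^T satisfies K u = u (v·u) and kills the (2)-dimensional subspace v^⊥, so its characteristic polynomial is lambda^2 (lambda - v·u) with v·u = tr K = 1. Hence the eigenvalues of I - K are 1 (multiplicity 2) and 1 - (1) = 0, so det(I - K) = 0. (Direct check: I - K =
[[-7, -3, 1],
 [16, 7, -2],
 [-8, -3, 2]]
has determinant 0.) So 1 is an eigenvalue of K and (I - K) is not invertible. The finite-dimensional Fredholm alternative says: either (I - K) is invertible, or ker(I - K) ≠ {0} and then range(I - K) = ker((I - K)^*)^⊥, with dim ker(I - K) = dim ker((I - K)^*). We are in the second case, so we need both kernels. Kernel of I - K: (I - K) u = u - u (v·u) = u - u = 0, so ker(I - K) = span{u} = span{(1, -2, 1)} (it is exactly 1-dimensional because rank(I - K) = 2). Kernel of the adjoint: K is real, so (I - K)^* = I - K^T = I - v u^T, and (I - v u^T) v = v - v (u·v) = 0; hence ker((I - K)^*) = span{v} = span{(8, 3, -1)}. Therefore (I - K) x = y is solvable iff <y, v> = 0, i.e. iff 8y_1 + 3y_2 - y_3 = 0. When this holds, K y = u (v·y) = 0, so (I - K) y = y and x = y is a particular solution; the full solution set is the line x = y + c·u = y + c·(1, -2, 1), c ∈ C.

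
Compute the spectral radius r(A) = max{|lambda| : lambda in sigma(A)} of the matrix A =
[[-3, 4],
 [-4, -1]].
r(A) = sqrt(19) ≈ 4.3589

The eigenvalues of A are the roots of its characteristic polynomial. With M = A (coefficients from the trace and determinant):
  p(λ) = det(λ I - M) = λ^2 + 4λ + 19.
For λ^2 + 4λ + 19 the discriminant is -60. It is negative, so the roots are the complex-conjugate pair λ = -2 ± (sqrt(60)/2) i ≈ -2 ± 3.873i. For a conjugate pair the product of the roots equals the constant term, so |λ|^2 = 19 and |λ| = sqrt(19) ≈ 4.3589.
Thus the eigenvalues (to 4 decimals) are -2 ± 3.873i (modulus 4.3589). The spectral radius is the largest modulus: r(A) = sqrt(19) ≈ 4.3589. (Cross-check: r(A) ≤ ||A||_2 ≈ 5.4721; equality holds whenever A is normal, though it can also hold for some non-normal A.)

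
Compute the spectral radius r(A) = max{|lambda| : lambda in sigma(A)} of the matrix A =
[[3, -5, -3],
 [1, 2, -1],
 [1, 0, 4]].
r(A) ≈ 3.8969

The eigenvalues of A are the roots of its characteristic polynomial. With M = A (coefficients from the trace, the sum of principal 2x2 minors, and det A):
  p(λ) = det(λ I - M) = λ^3 - 9λ^2 + 34λ - 55.
No integer candidate from the rational root theorem (±divisors of 55) is a root, so the roots are irrational. The cubic discriminant is Δ = -2695 < 0, so there is one real root and a complex-conjugate pair. p(3) = -7 and p(4) = 1 have opposite signs, so a root lies in (3, 4); Newton's method refines it to λ ≈ 3.8969. Dividing out (λ - (3.8969)) leaves approximately λ^2 - 5.1031λ + 14.1137. For λ^2 - 5.1031λ + 14.1137 the discriminant is -30.4134. It is negative, so the remaining roots are the complex-conjugate pair λ ≈ 2.5515 ± 2.7574i. Their product equals the constant term, so |λ|^2 ≈ 14.1137 and |λ| ≈ 3.7568.
Thus the eigenvalues (to 4 decimals) are 3.8969 (modulus 3.8969); 2.5515 ± 2.7574i (modulus 3.7568). The spectral radius is the largest modulus: r(A) ≈ 3.8969. (Cross-check: r(A) ≤ ||A||_2 ≈ 6.7844; equality holds whenever A is normal, though it can also hold for some non-normal A.)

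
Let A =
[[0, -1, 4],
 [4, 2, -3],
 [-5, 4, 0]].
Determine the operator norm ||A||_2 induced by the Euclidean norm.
||A||_2 ≈ 7.0033 (= sqrt(largest eigenvalue of A^T A))

||A||_2 = sigma_max(A) = sqrt(lambda_max(A^T A)). Form the symmetric matrix M = A^T A =
[[41, -12, -12],
 [-12, 21, -10],
 [-12, -10, 25]].
Its characteristic polynomial (trace, sum of principal 2x2 minors, determinant of M give the coefficients) is
  p(λ) = det(λ I - M) = λ^3 - 87λ^2 + 2023λ - 7921.
No integer candidate from the rational root theorem (±divisors of 7921) is a root, so the roots are irrational. The cubic discriminant is Δ = 395428352 > 0, so there are three distinct real roots. p(4) = -1157 and p(5) = 144 have opposite signs, so a root lies in (4, 5); Newton's method refines it to λ ≈ 4.8835. p(33) = 32 and p(34) = -407 have opposite signs, so a root lies in (33, 34); Newton's method refines it to λ ≈ 33.0709. p(49) = -32 and p(50) = 729 have opposite signs, so a root lies in (49, 50); Newton's method refines it to λ ≈ 49.0455. Check (Vieta): the three roots sum to 87, matching tr M = 87.
So the eigenvalues of A^T A are ≈ 4.8835, 33.0709, 49.0455 (all ≥ 0, as they must be for A^T A). The largest is λ_max ≈ 49.0455, hence ||A||_2 = sqrt(λ_max) ≈ 7.0033.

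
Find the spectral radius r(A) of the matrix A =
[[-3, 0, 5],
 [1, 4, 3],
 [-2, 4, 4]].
r(A) ≈ 7.2795

The eigenvalues of A are the roots of its characteristic polynomial. With M = A (coefficients from the trace, the sum of principal 2x2 minors, and det A):
  p(λ) = det(λ I - M) = λ^3 - 5λ^2 - 10λ - 48.
No integer candidate from the rational root theorem (±divisors of 48) is a root, so the roots are irrational. The cubic discriminant is Δ = -122908 < 0, so there is one real root and a complex-conjugate pair. p(7) = -20 and p(8) = 64 have opposite signs, so a root lies in (7, 8); Newton's method refines it to λ ≈ 7.2795. Dividing out (λ - (7.2795)) leaves approximately λ^2 + 2.2795λ + 6.5938. For λ^2 + 2.2795λ + 6.5938 the discriminant is -21.1791. It is negative, so the remaining roots are the complex-conjugate pair λ ≈ -1.1398 ± 2.301i. Their product equals the constant term, so |λ|^2 ≈ 6.5938 and |λ| ≈ 2.5678.
Thus the eigenvalues (to 4 decimals) are 7.2795 (modulus 7.2795); -1.1398 ± 2.301i (modulus 2.5678). The spectral radius is the largest modulus: r(A) ≈ 7.2795. (Cross-check: r(A) ≤ ||A||_2 ≈ 8.7202; equality holds whenever A is normal, though it can also hold for some non-normal A.)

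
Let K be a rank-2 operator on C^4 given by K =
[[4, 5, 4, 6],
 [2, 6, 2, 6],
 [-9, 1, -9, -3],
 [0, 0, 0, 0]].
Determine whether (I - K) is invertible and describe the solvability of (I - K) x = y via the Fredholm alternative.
(I - K) is invertible (det(I - K) = -42 ≠ 0), so for every y in C^4 the equation (I - K) x = y has a unique solution.

K has rank 2 and factors as K = U V^T = u1 v1^T + u2 v2^T with u1 = (1, 2, 3, 0), v1 = (-2, 1, -2, 0), u2 = (-2, -2, 1, 0), v2 = (-3, -2, -3, -3) (multiplying out reproduces the displayed K). The nonzero eigenvalues of U V^T coincide with those of the 2 x 2 matrix G = V^T U = [[v1·u1, v1·u2], [v2·u1, v2·u2]] = [[-6, 0], [-16, 7]], and by the Sylvester determinant identity det(I_4 - U V^T) = det(I_2 - V^T U) = det([[7, 0], [16, -6]]) = (7)(-6) - (0)(16) = -42. (Direct check: I - K =
[[-3, -5, -4, -6],
 [-2, -5, -2, -6],
 [9, -1, 10, 3],
 [0, 0, 0, 1]]
has determinant -42.) The finite-dimensional Fredholm alternative says: either (I - K) is invertible, or ker(I - K) ≠ {0} and then range(I - K) = ker((I - K)^*)^⊥, with dim ker(I - K) = dim ker((I - K)^*). Since det(I - K) ≠ 0, 1 is not an eigenvalue of K and ker(I - K) = {0}, so we are in the first case: for every y there is a unique x = (I - K)^(-1) y. (Explicitly, by the Woodbury identity, (I - U V^T)^(-1) = I + U (I_2 - G)^(-1) V^T.)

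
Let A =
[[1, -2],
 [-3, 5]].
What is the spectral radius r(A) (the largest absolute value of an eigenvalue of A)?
r(A) = (6 + sqrt(40))/2 ≈ 6.1623

The eigenvalues of A are the roots of its characteristic polynomial. With M = A (coefficients from the trace and determinant):
  p(λ) = det(λ I - M) = λ^2 - 6λ - 1.
For λ^2 - 6λ - 1 the discriminant is 40. It is nonnegative but not a perfect square, so the roots are real and irrational: λ = (6 ± sqrt(40))/2 ≈ 6.1623, -0.1623.
Thus the eigenvalues (to 4 decimals) are 6.1623 (modulus 6.1623); -0.1623 (modulus 0.1623). The spectral radius is the largest modulus: r(A) = (6 + sqrt(40))/2 ≈ 6.1623. (Cross-check: r(A) ≤ ||A||_2 ≈ 6.2429; equality holds whenever A is normal, though it can also hold for some non-normal A.)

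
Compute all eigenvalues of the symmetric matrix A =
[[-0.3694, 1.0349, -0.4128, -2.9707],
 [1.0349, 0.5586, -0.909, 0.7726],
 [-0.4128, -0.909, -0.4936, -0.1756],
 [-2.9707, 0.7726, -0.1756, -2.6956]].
sigma(A) ≈ {-5, -1, 1, 2}

A is real symmetric, so its spectrum consists of real eigenvalues. Expanding the characteristic polynomial of the displayed matrix gives
  det(λ I - A) = p(λ) = λ^4 + (3)λ^3 + (-11)λ^2 + (-3)λ + (10).
Solving p(λ) = 0 yields eigenvalues ≈ -5, -1, 1, 2. (A is shown rounded to 4 decimals, so these recover the underlying integer eigenvalues to within that precision.)
Verification: the trace of A = -3 equals the sum of eigenvalues -3, and det(A) ≈ 9.9994 matches the eigenvalue product 10.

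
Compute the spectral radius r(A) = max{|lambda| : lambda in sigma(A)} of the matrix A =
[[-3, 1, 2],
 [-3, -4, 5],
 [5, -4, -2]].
r(A) ≈ 6.2264

The eigenvalues of A are the roots of its characteristic polynomial. With M = A (coefficients from the trace, the sum of principal 2x2 minors, and det A):
  p(λ) = det(λ I - M) = λ^3 + 9λ^2 + 39λ + 1.
No integer candidate from the rational root theorem (±divisors of 1) is a root, so the roots are irrational. The cubic discriminant is Δ = -110700 < 0, so there is one real root and a complex-conjugate pair. p(-1) = -30 and p(0) = 1 have opposite signs, so a root lies in (-1, 0); Newton's method refines it to λ ≈ -0.0258. Dividing out (λ - (-0.0258)) leaves approximately λ^2 + 8.9742λ + 38.7685. For λ^2 + 8.9742λ + 38.7685 the discriminant is -74.5377. It is negative, so the remaining roots are the complex-conjugate pair λ ≈ -4.4871 ± 4.3168i. Their product equals the constant term, so |λ|^2 ≈ 38.7685 and |λ| ≈ 6.2264.
Thus the eigenvalues (to 4 decimals) are -0.0258 (modulus 0.0258); -4.4871 ± 4.3168i (modulus 6.2264). The spectral radius is the largest modulus: r(A) ≈ 6.2264. (Cross-check: r(A) ≤ ||A||_2 ≈ 8.3372; equality holds whenever A is normal, though it can also hold for some non-normal A.)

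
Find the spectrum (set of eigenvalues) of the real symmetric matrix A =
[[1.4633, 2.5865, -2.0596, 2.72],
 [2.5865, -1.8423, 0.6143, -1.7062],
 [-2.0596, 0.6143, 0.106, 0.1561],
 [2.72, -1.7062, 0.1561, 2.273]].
sigma(A) ≈ {-5, 0, 2, 5}

A is real symmetric, so its spectrum consists of real eigenvalues. Expanding the characteristic polynomial of the displayed matrix gives
  det(λ I - A) = p(λ) = λ^4 + (-2)λ^3 + (-25)λ^2 + (49.9988)λ + (0.0011).
Solving p(λ) = 0 yields eigenvalues ≈ -5, 0, 2, 5. (A is shown rounded to 4 decimals, so these recover the underlying integer eigenvalues to within that precision.)
Verification: the trace of A = 2 equals the sum of eigenvalues 2, and det(A) ≈ 0.0011 matches the eigenvalue product 0.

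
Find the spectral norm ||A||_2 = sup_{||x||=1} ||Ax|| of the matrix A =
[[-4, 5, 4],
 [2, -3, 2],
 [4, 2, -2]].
||A||_2 ≈ 8.1172 (= sqrt(largest eigenvalue of A^T A))

||A||_2 = sigma_max(A) = sqrt(lambda_max(A^T A)). Form the symmetric matrix M = A^T A =
[[36, -18, -20],
 [-18, 38, 10],
 [-20, 10, 24]].
Its characteristic polynomial (trace, sum of principal 2x2 minors, determinant of M give the coefficients) is
  p(λ) = det(λ I - M) = λ^3 - 98λ^2 + 2320λ - 13456.
No integer candidate from the rational root theorem (±divisors of 13456) is a root, so the roots are irrational. The cubic discriminant is Δ = 1264864000 > 0, so there are three distinct real roots. p(8) = -656 and p(9) = 215 have opposite signs, so a root lies in (8, 9); Newton's method refines it to λ ≈ 8.7371. p(23) = 229 and p(24) = -400 have opposite signs, so a root lies in (23, 24); Newton's method refines it to λ ≈ 23.3744. p(65) = -2081 and p(66) = 272 have opposite signs, so a root lies in (65, 66); Newton's method refines it to λ ≈ 65.8886. Check (Vieta): the three roots sum to 98, matching tr M = 98.
So the eigenvalues of A^T A are ≈ 8.7371, 23.3744, 65.8886 (all ≥ 0, as they must be for A^T A). The largest is λ_max ≈ 65.8886, hence ||A||_2 = sqrt(λ_max) ≈ 8.1172.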